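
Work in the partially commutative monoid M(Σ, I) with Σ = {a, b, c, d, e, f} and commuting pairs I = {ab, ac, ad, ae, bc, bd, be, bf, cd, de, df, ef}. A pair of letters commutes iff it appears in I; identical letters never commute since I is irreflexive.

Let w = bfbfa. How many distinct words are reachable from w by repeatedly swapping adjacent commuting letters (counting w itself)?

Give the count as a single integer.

#0=b has no predecessor
#1=f has no predecessor
#2=b depends on [0:b]
#3=f depends on [1:f]
#4=a depends on [3:f]
sources: [0:b, 1:f]
N(rest) = Σ N(rest − s) over sources s of rest; N(one piece) = 1:
  size 1 → [2]=1  [4]=1
  size 2 → [0,2]=1  [2,4]=2  [3,4]=1
  size 3 → [0,2,4]=3  [1,3,4]=1  [2,3,4]=3
  first=0(b) contributes 4
  first=1(f) contributes 6
|[w]| = 10

10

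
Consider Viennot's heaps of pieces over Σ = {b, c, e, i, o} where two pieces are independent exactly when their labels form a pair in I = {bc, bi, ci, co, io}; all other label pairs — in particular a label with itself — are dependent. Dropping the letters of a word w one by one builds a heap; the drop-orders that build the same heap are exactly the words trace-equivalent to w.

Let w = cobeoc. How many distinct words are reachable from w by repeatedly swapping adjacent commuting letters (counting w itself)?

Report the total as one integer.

drop 0:c onto floor
drop 1:o onto floor
drop 2:b onto {1:o}
drop 3:e onto {0:c, 2:b}
drop 4:o onto {3:e}
drop 5:c onto {3:e}
ground layer = {0:c, 1:o}
drop-orders for the pieces not yet dropped (sum over which currently-grounded one goes next):
  1 to go: {4} 1  {5} 1
  2 to go: {4,5} 2
  3 to go: {3,4,5} 2
  4 to go: {0,3,4,5} 2  {2,3,4,5} 2
  if 0:c drops first: 2 orders
  if 1:o drops first: 4 orders
heap linearizations: 6

6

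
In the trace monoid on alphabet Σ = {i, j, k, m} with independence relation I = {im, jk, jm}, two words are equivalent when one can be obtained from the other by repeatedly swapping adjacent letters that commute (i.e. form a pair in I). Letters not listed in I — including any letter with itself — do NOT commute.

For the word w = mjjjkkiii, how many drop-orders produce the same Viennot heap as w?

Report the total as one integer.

drop 0:m onto floor
drop 1:j onto floor
drop 2:j onto {1:j}
drop 3:j onto {2:j}
drop 4:k onto {0:m}
drop 5:k onto {4:k}
drop 6:i onto {3:j, 5:k}
drop 7:i onto {6:i}
drop 8:i onto {7:i}
ground layer = {0:m, 1:j}
drop-orders for the pieces not yet dropped (sum over which currently-grounded one goes next):
  1 to go: {8} 1
  2 to go: {7,8} 1
  3 to go: {6,7,8} 1
  4 to go: {3,6,7,8} 1  {5,6,7,8} 1
  5 to go: {2,3,6,7,8} 1  {3,5,6,7,8} 2  {4,5,6,7,8} 1
  6 to go: {0,4,5,6,7,8} 1  {1,2,3,6,7,8} 1  {2,3,5,6,7,8} 3  {3,4,5,6,7,8} 3
  7 to go: {0,3,4,5,6,7,8} 4  {1,2,3,5,6,7,8} 4  {2,3,4,5,6,7,8} 6
  if 0:m drops first: 10 orders
  if 1:j drops first: 10 orders
heap linearizations: 20

20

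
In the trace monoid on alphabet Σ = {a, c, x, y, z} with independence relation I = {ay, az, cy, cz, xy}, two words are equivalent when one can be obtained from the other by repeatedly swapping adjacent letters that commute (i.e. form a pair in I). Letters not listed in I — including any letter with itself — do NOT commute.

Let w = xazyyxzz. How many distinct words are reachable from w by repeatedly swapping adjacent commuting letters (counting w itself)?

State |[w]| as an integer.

#0=x has no predecessor
#1=a depends on [0:x]
#2=z depends on [0:x]
#3=y depends on [2:z]
#4=y depends on [3:y]
#5=x depends on [1:a, 2:z]
#6=z depends on [4:y, 5:x]
#7=z depends on [6:z]
sources: [0:x]
N(rest) = Σ N(rest − s) over sources s of rest; N(one piece) = 1:
  size 1 → [7]=1
  size 2 → [6,7]=1
  size 3 → [4,6,7]=1  [5,6,7]=1
  size 4 → [1,5,6,7]=1  [3,4,6,7]=1  [4,5,6,7]=2
  size 5 → [1,4,5,6,7]=3  [3,4,5,6,7]=3
  size 6 → [1,3,4,5,6,7]=6  [2,3,4,5,6,7]=3
  first=0(x) contributes 9

9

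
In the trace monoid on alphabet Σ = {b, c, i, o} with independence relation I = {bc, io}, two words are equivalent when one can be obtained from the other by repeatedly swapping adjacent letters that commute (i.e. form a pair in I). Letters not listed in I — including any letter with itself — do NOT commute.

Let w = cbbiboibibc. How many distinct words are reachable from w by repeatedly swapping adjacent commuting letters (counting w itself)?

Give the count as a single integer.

piece 0:c — minimal
piece 1:b — minimal
piece 2:b rests on {1:b}
piece 3:i rests on {0:c, 2:b}
piece 4:b rests on {3:i}
piece 5:o rests on {4:b}
piece 6:i rests on {4:b}
piece 7:b rests on {5:o, 6:i}
piece 8:i rests on {7:b}
piece 9:b rests on {8:i}
piece 10:c rests on {8:i}
minimal pieces: {0:c, 1:b}
ways to finish when only these pieces remain (= sum over removing one remaining piece with nothing left below it):
  1 left: {9}→1  {10}→1
  2 left: {9,10}→2
  3 left: {8,9,10}→2
  4 left: {7,8,9,10}→2
  5 left: {5,7,8,9,10}→2  {6,7,8,9,10}→2
  6 left: {5,6,7,8,9,10}→4
  7 left: {4,5,6,7,8,9,10}→4
  8 left: {3,4,5,6,7,8,9,10}→4
  9 left: {0,3,4,5,6,7,8,9,10}→4  {2,3,4,5,6,7,8,9,10}→4
  placing 0:c first → 4 extensions
  placing 1:b first → 8 extensions
total linear extensions = 12

12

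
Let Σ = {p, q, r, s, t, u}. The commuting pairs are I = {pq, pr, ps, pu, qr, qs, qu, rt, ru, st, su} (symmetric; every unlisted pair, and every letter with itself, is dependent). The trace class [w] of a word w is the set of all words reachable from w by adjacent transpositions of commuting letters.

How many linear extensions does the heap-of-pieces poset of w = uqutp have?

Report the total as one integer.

#0=u has no predecessor
#1=q has no predecessor
#2=u depends on [0:u]
#3=t depends on [1:q, 2:u]
#4=p depends on [3:t]
sources: [0:u, 1:q]
N(rest) = Σ N(rest − s) over sources s of rest; N(one piece) = 1:
  size 1 → [4]=1
  size 2 → [3,4]=1
  size 3 → [1,3,4]=1  [2,3,4]=1
  first=0(u) contributes 2
  first=1(q) contributes 1
|[w]| = 3

3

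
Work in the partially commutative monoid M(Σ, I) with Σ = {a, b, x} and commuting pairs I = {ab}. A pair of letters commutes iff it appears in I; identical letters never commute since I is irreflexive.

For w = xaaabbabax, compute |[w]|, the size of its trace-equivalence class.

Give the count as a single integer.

56

#0=x has no predecessor
#1=a depends on [0:x]
#2=a depends on [1:a]
#3=a depends on [2:a]
#4=b depends on [0:x]
#5=b depends on [4:b]
#6=a depends on [3:a]
#7=b depends on [5:b]
#8=a depends on [6:a]
#9=x depends on [7:b, 8:a]
sources: [0:x]
N(rest) = Σ N(rest − s) over sources s of rest; N(one piece) = 1:
  size 1 → [9]=1
  size 2 → [7,9]=1  [8,9]=1
  size 3 → [5,7,9]=1  [6,8,9]=1  [7,8,9]=2
  size 4 → [3,6,8,9]=1  [4,5,7,9]=1  [5,7,8,9]=3  [6,7,8,9]=3
  size 5 → [2,3,6,8,9]=1  [3,6,7,8,9]=4  [4,5,7,8,9]=4  [5,6,7,8,9]=6
  size 6 → [1,2,3,6,8,9]=1  [2,3,6,7,8,9]=5  [3,5,6,7,8,9]=10  [4,5,6,7,8,9]=10
  size 7 → [1,2,3,6,7,8,9]=6  [2,3,5,6,7,8,9]=15  [3,4,5,6,7,8,9]=20
  size 8 → [1,2,3,5,6,7,8,9]=21  [2,3,4,5,6,7,8,9]=35
  first=0(x) contributes 56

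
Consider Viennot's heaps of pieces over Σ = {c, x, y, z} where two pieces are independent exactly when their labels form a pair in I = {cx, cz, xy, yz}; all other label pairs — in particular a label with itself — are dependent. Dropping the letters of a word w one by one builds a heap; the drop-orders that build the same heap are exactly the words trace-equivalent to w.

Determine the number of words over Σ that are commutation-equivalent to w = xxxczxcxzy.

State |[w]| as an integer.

0(x) covers ∅
1(x) covers 0:x
2(x) covers 1:x
3(c) covers ∅
4(z) covers 2:x
5(x) covers 4:z
6(c) covers 3:c
7(x) covers 5:x
8(z) covers 7:x
9(y) covers 6:c
floor of heap: 0:x, 3:c
completions by unplaced set U, small U first (add the entries for U minus each lowest piece of U):
  |U|=1: {8}:1  {9}:1
  |U|=2: {6,9}:1  {7,8}:1  {8,9}:2
  |U|=3: {3,6,9}:1  {5,7,8}:1  {6,8,9}:3  {7,8,9}:3
  |U|=4: {3,6,8,9}:4  {4,5,7,8}:1  {5,7,8,9}:4  {6,7,8,9}:6
  |U|=5: {2,4,5,7,8}:1  {3,6,7,8,9}:10  {4,5,7,8,9}:5  {5,6,7,8,9}:10
  |U|=6: {1,2,4,5,7,8}:1  {2,4,5,7,8,9}:6  {3,5,6,7,8,9}:20  {4,5,6,7,8,9}:15
  |U|=7: {0,1,2,4,5,7,8}:1  {1,2,4,5,7,8,9}:7  {2,4,5,6,7,8,9}:21  {3,4,5,6,7,8,9}:35
  |U|=8: {0,1,2,4,5,7,8,9}:8  {1,2,4,5,6,7,8,9}:28  {2,3,4,5,6,7,8,9}:56
  start at 0(x): 84
  start at 3(c): 36
sum over floor = 120

120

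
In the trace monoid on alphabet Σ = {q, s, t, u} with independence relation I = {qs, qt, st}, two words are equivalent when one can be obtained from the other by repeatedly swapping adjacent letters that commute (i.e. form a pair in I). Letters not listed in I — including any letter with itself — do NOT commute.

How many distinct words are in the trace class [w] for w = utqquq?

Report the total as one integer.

3

piece 0:u — minimal
piece 1:t rests on {0:u}
piece 2:q rests on {0:u}
piece 3:q rests on {2:q}
piece 4:u rests on {1:t, 3:q}
piece 5:q rests on {4:u}
minimal pieces: {0:u}
ways to finish when only these pieces remain (= sum over removing one remaining piece with nothing left below it):
  1 left: {5}→1
  2 left: {4,5}→1
  3 left: {1,4,5}→1  {3,4,5}→1
  4 left: {1,3,4,5}→2  {2,3,4,5}→1
  placing 0:u first → 3 extensions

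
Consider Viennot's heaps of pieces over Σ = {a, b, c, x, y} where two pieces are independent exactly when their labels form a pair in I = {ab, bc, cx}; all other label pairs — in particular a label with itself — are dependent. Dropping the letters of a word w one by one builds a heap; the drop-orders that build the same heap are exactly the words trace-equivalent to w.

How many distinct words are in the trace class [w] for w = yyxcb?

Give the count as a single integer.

3

0(y) covers ∅
1(y) covers 0:y
2(x) covers 1:y
3(c) covers 1:y
4(b) covers 2:x
floor of heap: 0:y
completions by unplaced set U, small U first (add the entries for U minus each lowest piece of U):
  |U|=1: {3}:1  {4}:1
  |U|=2: {2,4}:1  {3,4}:2
  |U|=3: {2,3,4}:3
  start at 0(y): 3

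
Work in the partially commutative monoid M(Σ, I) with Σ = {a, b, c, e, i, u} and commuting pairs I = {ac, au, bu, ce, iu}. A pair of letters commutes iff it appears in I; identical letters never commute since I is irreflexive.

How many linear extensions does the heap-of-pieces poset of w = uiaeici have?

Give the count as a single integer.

#0=u has no predecessor
#1=i has no predecessor
#2=a depends on [1:i]
#3=e depends on [0:u, 2:a]
#4=i depends on [3:e]
#5=c depends on [4:i]
#6=i depends on [5:c]
sources: [0:u, 1:i]
N(rest) = Σ N(rest − s) over sources s of rest; N(one piece) = 1:
  size 1 → [6]=1
  size 2 → [5,6]=1
  size 3 → [4,5,6]=1
  size 4 → [3,4,5,6]=1
  size 5 → [0,3,4,5,6]=1  [2,3,4,5,6]=1
  first=0(u) contributes 1
  first=1(i) contributes 2
|[w]| = 3

3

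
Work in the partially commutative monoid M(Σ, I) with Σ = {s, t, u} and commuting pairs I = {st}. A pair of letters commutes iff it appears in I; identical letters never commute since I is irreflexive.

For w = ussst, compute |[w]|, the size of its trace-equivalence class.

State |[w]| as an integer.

4

#0=u has no predecessor
#1=s depends on [0:u]
#2=s depends on [1:s]
#3=s depends on [2:s]
#4=t depends on [0:u]
sources: [0:u]
N(rest) = Σ N(rest − s) over sources s of rest; N(one piece) = 1:
  size 1 → [3]=1  [4]=1
  size 2 → [2,3]=1  [3,4]=2
  size 3 → [1,2,3]=1  [2,3,4]=3
  first=0(u) contributes 4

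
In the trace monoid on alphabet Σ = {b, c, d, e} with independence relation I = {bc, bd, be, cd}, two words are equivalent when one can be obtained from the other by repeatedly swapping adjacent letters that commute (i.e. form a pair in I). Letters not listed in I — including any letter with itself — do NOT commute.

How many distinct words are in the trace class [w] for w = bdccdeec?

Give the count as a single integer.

48

0(b) covers ∅
1(d) covers ∅
2(c) covers ∅
3(c) covers 2:c
4(d) covers 1:d
5(e) covers 3:c, 4:d
6(e) covers 5:e
7(c) covers 6:e
floor of heap: 0:b, 1:d, 2:c
completions by unplaced set U, small U first (add the entries for U minus each lowest piece of U):
  |U|=1: {0}:1  {7}:1
  |U|=2: {0,7}:2  {6,7}:1
  |U|=3: {0,6,7}:3  {5,6,7}:1
  |U|=4: {0,5,6,7}:4  {3,5,6,7}:1  {4,5,6,7}:1
  |U|=5: {0,3,5,6,7}:5  {0,4,5,6,7}:5  {1,4,5,6,7}:1  {2,3,5,6,7}:1  {3,4,5,6,7}:2
  |U|=6: {0,1,4,5,6,7}:6  {0,2,3,5,6,7}:6  {0,3,4,5,6,7}:12  {1,3,4,5,6,7}:3  {2,3,4,5,6,7}:3
  start at 0(b): 6
  start at 1(d): 21
  start at 2(c): 21
sum over floor = 48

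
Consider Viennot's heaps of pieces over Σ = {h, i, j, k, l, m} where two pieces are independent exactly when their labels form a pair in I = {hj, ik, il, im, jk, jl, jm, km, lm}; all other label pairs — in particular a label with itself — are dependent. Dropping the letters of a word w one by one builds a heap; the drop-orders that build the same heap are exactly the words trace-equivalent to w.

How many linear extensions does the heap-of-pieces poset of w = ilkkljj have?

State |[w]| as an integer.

piece 0:i — minimal
piece 1:l — minimal
piece 2:k rests on {1:l}
piece 3:k rests on {2:k}
piece 4:l rests on {3:k}
piece 5:j rests on {0:i}
piece 6:j rests on {5:j}
minimal pieces: {0:i, 1:l}
ways to finish when only these pieces remain (= sum over removing one remaining piece with nothing left below it):
  1 left: {4}→1  {6}→1
  2 left: {3,4}→1  {4,6}→2  {5,6}→1
  3 left: {0,5,6}→1  {2,3,4}→1  {3,4,6}→3  {4,5,6}→3
  4 left: {0,4,5,6}→4  {1,2,3,4}→1  {2,3,4,6}→4  {3,4,5,6}→6
  5 left: {0,3,4,5,6}→10  {1,2,3,4,6}→5  {2,3,4,5,6}→10
  placing 0:i first → 15 extensions
  placing 1:l first → 20 extensions
total linear extensions = 35

35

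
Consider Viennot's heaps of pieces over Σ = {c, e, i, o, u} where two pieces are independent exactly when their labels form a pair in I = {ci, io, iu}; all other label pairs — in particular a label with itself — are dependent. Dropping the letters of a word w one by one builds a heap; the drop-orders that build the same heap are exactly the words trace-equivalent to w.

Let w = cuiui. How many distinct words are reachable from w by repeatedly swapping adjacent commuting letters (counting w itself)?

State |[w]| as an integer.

10

#0=c has no predecessor
#1=u depends on [0:c]
#2=i has no predecessor
#3=u depends on [1:u]
#4=i depends on [2:i]
sources: [0:c, 2:i]
N(rest) = Σ N(rest − s) over sources s of rest; N(one piece) = 1:
  size 1 → [3]=1  [4]=1
  size 2 → [1,3]=1  [2,4]=1  [3,4]=2
  size 3 → [0,1,3]=1  [1,3,4]=3  [2,3,4]=3
  first=0(c) contributes 6
  first=2(i) contributes 4
|[w]| = 10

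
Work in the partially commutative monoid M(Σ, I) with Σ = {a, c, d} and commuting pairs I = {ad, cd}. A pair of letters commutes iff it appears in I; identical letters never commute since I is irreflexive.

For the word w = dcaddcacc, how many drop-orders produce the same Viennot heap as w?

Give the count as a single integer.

drop 0:d onto floor
drop 1:c onto floor
drop 2:a onto {1:c}
drop 3:d onto {0:d}
drop 4:d onto {3:d}
drop 5:c onto {2:a}
drop 6:a onto {5:c}
drop 7:c onto {6:a}
drop 8:c onto {7:c}
ground layer = {0:d, 1:c}
drop-orders for the pieces not yet dropped (sum over which currently-grounded one goes next):
  1 to go: {4} 1  {8} 1
  2 to go: {3,4} 1  {4,8} 2  {7,8} 1
  3 to go: {0,3,4} 1  {3,4,8} 3  {4,7,8} 3  {6,7,8} 1
  4 to go: {0,3,4,8} 4  {3,4,7,8} 6  {4,6,7,8} 4  {5,6,7,8} 1
  5 to go: {0,3,4,7,8} 10  {2,5,6,7,8} 1  {3,4,6,7,8} 10  {4,5,6,7,8} 5
  6 to go: {0,3,4,6,7,8} 20  {1,2,5,6,7,8} 1  {2,4,5,6,7,8} 6  {3,4,5,6,7,8} 15
  7 to go: {0,3,4,5,6,7,8} 35  {1,2,4,5,6,7,8} 7  {2,3,4,5,6,7,8} 21
  if 0:d drops first: 28 orders
  if 1:c drops first: 56 orders
heap linearizations: 84

84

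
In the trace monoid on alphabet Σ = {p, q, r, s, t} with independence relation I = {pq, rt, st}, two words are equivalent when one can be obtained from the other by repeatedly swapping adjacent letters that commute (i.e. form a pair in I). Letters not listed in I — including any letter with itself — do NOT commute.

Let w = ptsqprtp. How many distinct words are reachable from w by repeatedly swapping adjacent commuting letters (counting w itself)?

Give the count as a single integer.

drop 0:p onto floor
drop 1:t onto {0:p}
drop 2:s onto {0:p}
drop 3:q onto {1:t, 2:s}
drop 4:p onto {1:t, 2:s}
drop 5:r onto {3:q, 4:p}
drop 6:t onto {3:q, 4:p}
drop 7:p onto {5:r, 6:t}
ground layer = {0:p}
drop-orders for the pieces not yet dropped (sum over which currently-grounded one goes next):
  1 to go: {7} 1
  2 to go: {5,7} 1  {6,7} 1
  3 to go: {5,6,7} 2
  4 to go: {3,5,6,7} 2  {4,5,6,7} 2
  5 to go: {3,4,5,6,7} 4
  6 to go: {1,3,4,5,6,7} 4  {2,3,4,5,6,7} 4
  if 0:p drops first: 8 orders

8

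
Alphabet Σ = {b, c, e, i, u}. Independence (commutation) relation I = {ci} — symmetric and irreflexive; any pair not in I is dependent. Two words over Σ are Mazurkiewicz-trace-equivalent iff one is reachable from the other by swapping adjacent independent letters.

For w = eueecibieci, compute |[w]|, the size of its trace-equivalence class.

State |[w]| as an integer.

4

piece 0:e — minimal
piece 1:u rests on {0:e}
piece 2:e rests on {1:u}
piece 3:e rests on {2:e}
piece 4:c rests on {3:e}
piece 5:i rests on {3:e}
piece 6:b rests on {4:c, 5:i}
piece 7:i rests on {6:b}
piece 8:e rests on {7:i}
piece 9:c rests on {8:e}
piece 10:i rests on {8:e}
minimal pieces: {0:e}
ways to finish when only these pieces remain (= sum over removing one remaining piece with nothing left below it):
  1 left: {9}→1  {10}→1
  2 left: {9,10}→2
  3 left: {8,9,10}→2
  4 left: {7,8,9,10}→2
  5 left: {6,7,8,9,10}→2
  6 left: {4,6,7,8,9,10}→2  {5,6,7,8,9,10}→2
  7 left: {4,5,6,7,8,9,10}→4
  8 left: {3,4,5,6,7,8,9,10}→4
  9 left: {2,3,4,5,6,7,8,9,10}→4
  placing 0:e first → 4 extensions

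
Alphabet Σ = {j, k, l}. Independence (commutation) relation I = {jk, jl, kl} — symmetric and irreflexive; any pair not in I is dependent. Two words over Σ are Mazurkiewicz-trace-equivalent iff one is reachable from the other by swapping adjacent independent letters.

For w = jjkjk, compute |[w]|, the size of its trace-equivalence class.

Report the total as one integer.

#0=j has no predecessor
#1=j depends on [0:j]
#2=k has no predecessor
#3=j depends on [1:j]
#4=k depends on [2:k]
sources: [0:j, 2:k]
N(rest) = Σ N(rest − s) over sources s of rest; N(one piece) = 1:
  size 1 → [3]=1  [4]=1
  size 2 → [1,3]=1  [2,4]=1  [3,4]=2
  size 3 → [0,1,3]=1  [1,3,4]=3  [2,3,4]=3
  first=0(j) contributes 6
  first=2(k) contributes 4
|[w]| = 10

10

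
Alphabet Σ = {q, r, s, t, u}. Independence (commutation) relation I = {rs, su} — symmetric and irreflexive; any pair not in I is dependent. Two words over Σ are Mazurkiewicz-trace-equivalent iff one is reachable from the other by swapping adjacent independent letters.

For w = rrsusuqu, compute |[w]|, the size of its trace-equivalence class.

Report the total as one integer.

piece 0:r — minimal
piece 1:r rests on {0:r}
piece 2:s — minimal
piece 3:u rests on {1:r}
piece 4:s rests on {2:s}
piece 5:u rests on {3:u}
piece 6:q rests on {4:s, 5:u}
piece 7:u rests on {6:q}
minimal pieces: {0:r, 2:s}
ways to finish when only these pieces remain (= sum over removing one remaining piece with nothing left below it):
  1 left: {7}→1
  2 left: {6,7}→1
  3 left: {4,6,7}→1  {5,6,7}→1
  4 left: {2,4,6,7}→1  {3,5,6,7}→1  {4,5,6,7}→2
  5 left: {1,3,5,6,7}→1  {2,4,5,6,7}→3  {3,4,5,6,7}→3
  6 left: {0,1,3,5,6,7}→1  {1,3,4,5,6,7}→4  {2,3,4,5,6,7}→6
  placing 0:r first → 10 extensions
  placing 2:s first → 5 extensions
total linear extensions = 15

15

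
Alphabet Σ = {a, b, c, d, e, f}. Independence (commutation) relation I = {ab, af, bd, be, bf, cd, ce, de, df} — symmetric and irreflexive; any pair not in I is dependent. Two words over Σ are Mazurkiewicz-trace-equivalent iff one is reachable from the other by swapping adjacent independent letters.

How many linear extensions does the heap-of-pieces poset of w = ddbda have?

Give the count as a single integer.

drop 0:d onto floor
drop 1:d onto {0:d}
drop 2:b onto floor
drop 3:d onto {1:d}
drop 4:a onto {3:d}
ground layer = {0:d, 2:b}
drop-orders for the pieces not yet dropped (sum over which currently-grounded one goes next):
  1 to go: {2} 1  {4} 1
  2 to go: {2,4} 2  {3,4} 1
  3 to go: {1,3,4} 1  {2,3,4} 3
  if 0:d drops first: 4 orders
  if 2:b drops first: 1 orders
heap linearizations: 5

5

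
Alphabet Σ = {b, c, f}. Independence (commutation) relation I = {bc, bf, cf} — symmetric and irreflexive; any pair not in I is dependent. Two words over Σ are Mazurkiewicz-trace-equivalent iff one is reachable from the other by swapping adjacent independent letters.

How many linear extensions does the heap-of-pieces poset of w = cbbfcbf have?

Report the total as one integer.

210

piece 0:c — minimal
piece 1:b — minimal
piece 2:b rests on {1:b}
piece 3:f — minimal
piece 4:c rests on {0:c}
piece 5:b rests on {2:b}
piece 6:f rests on {3:f}
minimal pieces: {0:c, 1:b, 3:f}
ways to finish when only these pieces remain (= sum over removing one remaining piece with nothing left below it):
  1 left: {4}→1  {5}→1  {6}→1
  2 left: {0,4}→1  {2,5}→1  {3,6}→1  {4,5}→2  {4,6}→2  {5,6}→2
  3 left: {0,4,5}→3  {0,4,6}→3  {1,2,5}→1  {2,4,5}→3  {2,5,6}→3  {3,4,6}→3  {3,5,6}→3  {4,5,6}→6
  4 left: {0,2,4,5}→6  {0,3,4,6}→6  {0,4,5,6}→12  {1,2,4,5}→4  {1,2,5,6}→4  {2,3,5,6}→6  {2,4,5,6}→12  {3,4,5,6}→12
  5 left: {0,1,2,4,5}→10  {0,2,4,5,6}→30  {0,3,4,5,6}→30  {1,2,3,5,6}→10  {1,2,4,5,6}→20  {2,3,4,5,6}→30
  placing 0:c first → 60 extensions
  placing 1:b first → 90 extensions
  placing 3:f first → 60 extensions
total linear extensions = 210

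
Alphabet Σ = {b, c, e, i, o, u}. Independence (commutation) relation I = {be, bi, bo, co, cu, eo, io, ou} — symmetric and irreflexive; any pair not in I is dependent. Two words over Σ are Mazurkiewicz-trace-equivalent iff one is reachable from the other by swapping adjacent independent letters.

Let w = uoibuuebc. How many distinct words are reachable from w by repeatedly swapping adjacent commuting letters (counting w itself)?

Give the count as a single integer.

36

0(u) covers ∅
1(o) covers ∅
2(i) covers 0:u
3(b) covers 0:u
4(u) covers 2:i, 3:b
5(u) covers 4:u
6(e) covers 5:u
7(b) covers 5:u
8(c) covers 6:e, 7:b
floor of heap: 0:u, 1:o
completions by unplaced set U, small U first (add the entries for U minus each lowest piece of U):
  |U|=1: {1}:1  {8}:1
  |U|=2: {1,8}:2  {6,8}:1  {7,8}:1
  |U|=3: {1,6,8}:3  {1,7,8}:3  {6,7,8}:2
  |U|=4: {1,6,7,8}:8  {5,6,7,8}:2
  |U|=5: {1,5,6,7,8}:10  {4,5,6,7,8}:2
  |U|=6: {1,4,5,6,7,8}:12  {2,4,5,6,7,8}:2  {3,4,5,6,7,8}:2
  |U|=7: {1,2,4,5,6,7,8}:14  {1,3,4,5,6,7,8}:14  {2,3,4,5,6,7,8}:4
  start at 0(u): 32
  start at 1(o): 4
sum over floor = 36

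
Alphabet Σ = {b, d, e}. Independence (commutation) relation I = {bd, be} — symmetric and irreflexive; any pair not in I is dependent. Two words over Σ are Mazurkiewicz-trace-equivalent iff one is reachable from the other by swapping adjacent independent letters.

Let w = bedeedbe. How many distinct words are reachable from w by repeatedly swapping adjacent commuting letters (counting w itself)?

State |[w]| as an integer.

piece 0:b — minimal
piece 1:e — minimal
piece 2:d rests on {1:e}
piece 3:e rests on {2:d}
piece 4:e rests on {3:e}
piece 5:d rests on {4:e}
piece 6:b rests on {0:b}
piece 7:e rests on {5:d}
minimal pieces: {0:b, 1:e}
ways to finish when only these pieces remain (= sum over removing one remaining piece with nothing left below it):
  1 left: {6}→1  {7}→1
  2 left: {0,6}→1  {5,7}→1  {6,7}→2
  3 left: {0,6,7}→3  {4,5,7}→1  {5,6,7}→3
  4 left: {0,5,6,7}→6  {3,4,5,7}→1  {4,5,6,7}→4
  5 left: {0,4,5,6,7}→10  {2,3,4,5,7}→1  {3,4,5,6,7}→5
  6 left: {0,3,4,5,6,7}→15  {1,2,3,4,5,7}→1  {2,3,4,5,6,7}→6
  placing 0:b first → 7 extensions
  placing 1:e first → 21 extensions
total linear extensions = 28

28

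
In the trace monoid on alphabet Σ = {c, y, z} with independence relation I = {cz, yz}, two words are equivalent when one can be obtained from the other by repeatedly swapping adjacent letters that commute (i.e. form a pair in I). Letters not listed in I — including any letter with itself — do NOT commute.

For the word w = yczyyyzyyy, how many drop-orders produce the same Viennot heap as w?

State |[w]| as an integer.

45

0(y) covers ∅
1(c) covers 0:y
2(z) covers ∅
3(y) covers 1:c
4(y) covers 3:y
5(y) covers 4:y
6(z) covers 2:z
7(y) covers 5:y
8(y) covers 7:y
9(y) covers 8:y
floor of heap: 0:y, 2:z
completions by unplaced set U, small U first (add the entries for U minus each lowest piece of U):
  |U|=1: {6}:1  {9}:1
  |U|=2: {2,6}:1  {6,9}:2  {8,9}:1
  |U|=3: {2,6,9}:3  {6,8,9}:3  {7,8,9}:1
  |U|=4: {2,6,8,9}:6  {5,7,8,9}:1  {6,7,8,9}:4
  |U|=5: {2,6,7,8,9}:10  {4,5,7,8,9}:1  {5,6,7,8,9}:5
  |U|=6: {2,5,6,7,8,9}:15  {3,4,5,7,8,9}:1  {4,5,6,7,8,9}:6
  |U|=7: {1,3,4,5,7,8,9}:1  {2,4,5,6,7,8,9}:21  {3,4,5,6,7,8,9}:7
  |U|=8: {0,1,3,4,5,7,8,9}:1  {1,3,4,5,6,7,8,9}:8  {2,3,4,5,6,7,8,9}:28
  start at 0(y): 36
  start at 2(z): 9
sum over floor = 45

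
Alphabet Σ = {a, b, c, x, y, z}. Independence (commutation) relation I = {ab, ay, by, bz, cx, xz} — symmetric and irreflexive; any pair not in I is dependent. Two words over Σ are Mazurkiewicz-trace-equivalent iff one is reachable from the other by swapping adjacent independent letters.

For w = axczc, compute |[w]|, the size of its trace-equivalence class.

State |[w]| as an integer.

#0=a has no predecessor
#1=x depends on [0:a]
#2=c depends on [0:a]
#3=z depends on [2:c]
#4=c depends on [3:z]
sources: [0:a]
N(rest) = Σ N(rest − s) over sources s of rest; N(one piece) = 1:
  size 1 → [1]=1  [4]=1
  size 2 → [1,4]=2  [3,4]=1
  size 3 → [1,3,4]=3  [2,3,4]=1
  first=0(a) contributes 4

4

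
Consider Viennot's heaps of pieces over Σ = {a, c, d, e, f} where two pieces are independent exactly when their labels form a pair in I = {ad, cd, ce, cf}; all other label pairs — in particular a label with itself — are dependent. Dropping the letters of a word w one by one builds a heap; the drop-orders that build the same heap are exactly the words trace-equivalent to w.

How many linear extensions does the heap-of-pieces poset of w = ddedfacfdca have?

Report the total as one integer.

0(d) covers ∅
1(d) covers 0:d
2(e) covers 1:d
3(d) covers 2:e
4(f) covers 3:d
5(a) covers 4:f
6(c) covers 5:a
7(f) covers 5:a
8(d) covers 7:f
9(c) covers 6:c
10(a) covers 7:f, 9:c
floor of heap: 0:d
completions by unplaced set U, small U first (add the entries for U minus each lowest piece of U):
  |U|=1: {8}:1  {10}:1
  |U|=2: {8,10}:2  {9,10}:1
  |U|=3: {6,9,10}:1  {7,8,10}:2  {8,9,10}:3
  |U|=4: {6,8,9,10}:4  {7,8,9,10}:5
  |U|=5: {6,7,8,9,10}:9
  |U|=6: {5,6,7,8,9,10}:9
  |U|=7: {4,5,6,7,8,9,10}:9
  |U|=8: {3,4,5,6,7,8,9,10}:9
  |U|=9: {2,3,4,5,6,7,8,9,10}:9
  start at 0(d): 9

9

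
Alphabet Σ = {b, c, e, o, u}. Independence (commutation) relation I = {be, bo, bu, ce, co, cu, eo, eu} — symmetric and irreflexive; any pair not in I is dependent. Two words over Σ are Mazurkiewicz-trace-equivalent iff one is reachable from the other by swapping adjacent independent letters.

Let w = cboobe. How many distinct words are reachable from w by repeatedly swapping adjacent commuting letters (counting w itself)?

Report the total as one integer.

60

piece 0:c — minimal
piece 1:b rests on {0:c}
piece 2:o — minimal
piece 3:o rests on {2:o}
piece 4:b rests on {1:b}
piece 5:e — minimal
minimal pieces: {0:c, 2:o, 5:e}
ways to finish when only these pieces remain (= sum over removing one remaining piece with nothing left below it):
  1 left: {3}→1  {4}→1  {5}→1
  2 left: {1,4}→1  {2,3}→1  {3,4}→2  {3,5}→2  {4,5}→2
  3 left: {0,1,4}→1  {1,3,4}→3  {1,4,5}→3  {2,3,4}→3  {2,3,5}→3  {3,4,5}→6
  4 left: {0,1,3,4}→4  {0,1,4,5}→4  {1,2,3,4}→6  {1,3,4,5}→12  {2,3,4,5}→12
  placing 0:c first → 30 extensions
  placing 2:o first → 20 extensions
  placing 5:e first → 10 extensions
total linear extensions = 60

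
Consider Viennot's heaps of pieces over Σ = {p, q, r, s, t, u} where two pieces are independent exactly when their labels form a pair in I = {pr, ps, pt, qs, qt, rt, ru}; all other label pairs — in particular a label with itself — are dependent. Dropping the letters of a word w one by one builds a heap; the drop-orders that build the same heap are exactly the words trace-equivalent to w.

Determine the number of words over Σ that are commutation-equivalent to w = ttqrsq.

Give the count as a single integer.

16

piece 0:t — minimal
piece 1:t rests on {0:t}
piece 2:q — minimal
piece 3:r rests on {2:q}
piece 4:s rests on {1:t, 3:r}
piece 5:q rests on {3:r}
minimal pieces: {0:t, 2:q}
ways to finish when only these pieces remain (= sum over removing one remaining piece with nothing left below it):
  1 left: {4}→1  {5}→1
  2 left: {1,4}→1  {4,5}→2
  3 left: {0,1,4}→1  {1,4,5}→3  {3,4,5}→2
  4 left: {0,1,4,5}→4  {1,3,4,5}→5  {2,3,4,5}→2
  placing 0:t first → 7 extensions
  placing 2:q first → 9 extensions
total linear extensions = 16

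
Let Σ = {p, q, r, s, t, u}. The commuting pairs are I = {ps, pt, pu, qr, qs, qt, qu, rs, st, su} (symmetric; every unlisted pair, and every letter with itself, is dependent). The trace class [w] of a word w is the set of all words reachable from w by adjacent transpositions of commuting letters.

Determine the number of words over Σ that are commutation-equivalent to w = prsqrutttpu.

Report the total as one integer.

363

0(p) covers ∅
1(r) covers 0:p
2(s) covers ∅
3(q) covers 0:p
4(r) covers 1:r
5(u) covers 4:r
6(t) covers 5:u
7(t) covers 6:t
8(t) covers 7:t
9(p) covers 3:q, 4:r
10(u) covers 8:t
floor of heap: 0:p, 2:s
completions by unplaced set U, small U first (add the entries for U minus each lowest piece of U):
  |U|=1: {2}:1  {9}:1  {10}:1
  |U|=2: {2,9}:2  {2,10}:2  {3,9}:1  {8,10}:1  {9,10}:2
  |U|=3: {2,3,9}:3  {2,8,10}:3  {2,9,10}:6  {3,9,10}:3  {7,8,10}:1  {8,9,10}:3
  |U|=4: {2,3,9,10}:12  {2,7,8,10}:4  {2,8,9,10}:12  {3,8,9,10}:6  {6,7,8,10}:1  {7,8,9,10}:4
  |U|=5: {2,3,8,9,10}:30  {2,6,7,8,10}:5  {2,7,8,9,10}:20  {3,7,8,9,10}:10  {5,6,7,8,10}:1  {6,7,8,9,10}:5
  |U|=6: {2,3,7,8,9,10}:60  {2,5,6,7,8,10}:6  {2,6,7,8,9,10}:30  {3,6,7,8,9,10}:15  {5,6,7,8,9,10}:6
  |U|=7: {2,3,6,7,8,9,10}:105  {2,5,6,7,8,9,10}:42  {3,5,6,7,8,9,10}:21  {4,5,6,7,8,9,10}:6
  |U|=8: {1,4,5,6,7,8,9,10}:6  {2,3,5,6,7,8,9,10}:168  {2,4,5,6,7,8,9,10}:48  {3,4,5,6,7,8,9,10}:27
  |U|=9: {1,2,4,5,6,7,8,9,10}:54  {1,3,4,5,6,7,8,9,10}:33  {2,3,4,5,6,7,8,9,10}:243
  start at 0(p): 330
  start at 2(s): 33
sum over floor = 363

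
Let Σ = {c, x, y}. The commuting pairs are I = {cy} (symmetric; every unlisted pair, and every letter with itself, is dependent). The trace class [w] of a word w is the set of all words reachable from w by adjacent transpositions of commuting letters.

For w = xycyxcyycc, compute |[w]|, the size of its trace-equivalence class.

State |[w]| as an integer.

30

0(x) covers ∅
1(y) covers 0:x
2(c) covers 0:x
3(y) covers 1:y
4(x) covers 2:c, 3:y
5(c) covers 4:x
6(y) covers 4:x
7(y) covers 6:y
8(c) covers 5:c
9(c) covers 8:c
floor of heap: 0:x
completions by unplaced set U, small U first (add the entries for U minus each lowest piece of U):
  |U|=1: {7}:1  {9}:1
  |U|=2: {6,7}:1  {7,9}:2  {8,9}:1
  |U|=3: {5,8,9}:1  {6,7,9}:3  {7,8,9}:3
  |U|=4: {5,7,8,9}:4  {6,7,8,9}:6
  |U|=5: {5,6,7,8,9}:10
  |U|=6: {4,5,6,7,8,9}:10
  |U|=7: {2,4,5,6,7,8,9}:10  {3,4,5,6,7,8,9}:10
  |U|=8: {1,3,4,5,6,7,8,9}:10  {2,3,4,5,6,7,8,9}:20
  start at 0(x): 30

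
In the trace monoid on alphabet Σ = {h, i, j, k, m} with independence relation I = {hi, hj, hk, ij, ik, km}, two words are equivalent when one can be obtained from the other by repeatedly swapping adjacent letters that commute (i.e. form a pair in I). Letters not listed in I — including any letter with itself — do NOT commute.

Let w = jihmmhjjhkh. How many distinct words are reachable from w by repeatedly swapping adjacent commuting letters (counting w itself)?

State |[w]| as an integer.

0(j) covers ∅
1(i) covers ∅
2(h) covers ∅
3(m) covers 0:j, 1:i, 2:h
4(m) covers 3:m
5(h) covers 4:m
6(j) covers 4:m
7(j) covers 6:j
8(h) covers 5:h
9(k) covers 7:j
10(h) covers 8:h
floor of heap: 0:j, 1:i, 2:h
completions by unplaced set U, small U first (add the entries for U minus each lowest piece of U):
  |U|=1: {9}:1  {10}:1
  |U|=2: {7,9}:1  {8,10}:1  {9,10}:2
  |U|=3: {5,8,10}:1  {6,7,9}:1  {7,9,10}:3  {8,9,10}:3
  |U|=4: {5,8,9,10}:4  {6,7,9,10}:4  {7,8,9,10}:6
  |U|=5: {5,7,8,9,10}:10  {6,7,8,9,10}:10
  |U|=6: {5,6,7,8,9,10}:20
  |U|=7: {4,5,6,7,8,9,10}:20
  |U|=8: {3,4,5,6,7,8,9,10}:20
  |U|=9: {0,3,4,5,6,7,8,9,10}:20  {1,3,4,5,6,7,8,9,10}:20  {2,3,4,5,6,7,8,9,10}:20
  start at 0(j): 40
  start at 1(i): 40
  start at 2(h): 40
sum over floor = 120

120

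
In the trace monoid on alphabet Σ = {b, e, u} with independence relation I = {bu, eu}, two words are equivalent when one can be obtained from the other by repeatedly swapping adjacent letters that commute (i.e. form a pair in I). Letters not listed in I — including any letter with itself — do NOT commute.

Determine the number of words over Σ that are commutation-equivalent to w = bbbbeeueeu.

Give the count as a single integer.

drop 0:b onto floor
drop 1:b onto {0:b}
drop 2:b onto {1:b}
drop 3:b onto {2:b}
drop 4:e onto {3:b}
drop 5:e onto {4:e}
drop 6:u onto floor
drop 7:e onto {5:e}
drop 8:e onto {7:e}
drop 9:u onto {6:u}
ground layer = {0:b, 6:u}
drop-orders for the pieces not yet dropped (sum over which currently-grounded one goes next):
  1 to go: {8} 1  {9} 1
  2 to go: {6,9} 1  {7,8} 1  {8,9} 2
  3 to go: {5,7,8} 1  {6,8,9} 3  {7,8,9} 3
  4 to go: {4,5,7,8} 1  {5,7,8,9} 4  {6,7,8,9} 6
  5 to go: {3,4,5,7,8} 1  {4,5,7,8,9} 5  {5,6,7,8,9} 10
  6 to go: {2,3,4,5,7,8} 1  {3,4,5,7,8,9} 6  {4,5,6,7,8,9} 15
  7 to go: {1,2,3,4,5,7,8} 1  {2,3,4,5,7,8,9} 7  {3,4,5,6,7,8,9} 21
  8 to go: {0,1,2,3,4,5,7,8} 1  {1,2,3,4,5,7,8,9} 8  {2,3,4,5,6,7,8,9} 28
  if 0:b drops first: 36 orders
  if 6:u drops first: 9 orders
heap linearizations: 45

45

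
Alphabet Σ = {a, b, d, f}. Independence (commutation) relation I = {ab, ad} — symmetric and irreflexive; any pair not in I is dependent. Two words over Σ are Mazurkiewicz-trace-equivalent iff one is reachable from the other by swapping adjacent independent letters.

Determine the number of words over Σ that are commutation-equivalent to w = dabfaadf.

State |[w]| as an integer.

0(d) covers ∅
1(a) covers ∅
2(b) covers 0:d
3(f) covers 1:a, 2:b
4(a) covers 3:f
5(a) covers 4:a
6(d) covers 3:f
7(f) covers 5:a, 6:d
floor of heap: 0:d, 1:a
completions by unplaced set U, small U first (add the entries for U minus each lowest piece of U):
  |U|=1: {7}:1
  |U|=2: {5,7}:1  {6,7}:1
  |U|=3: {4,5,7}:1  {5,6,7}:2
  |U|=4: {4,5,6,7}:3
  |U|=5: {3,4,5,6,7}:3
  |U|=6: {1,3,4,5,6,7}:3  {2,3,4,5,6,7}:3
  start at 0(d): 6
  start at 1(a): 3
sum over floor = 9

9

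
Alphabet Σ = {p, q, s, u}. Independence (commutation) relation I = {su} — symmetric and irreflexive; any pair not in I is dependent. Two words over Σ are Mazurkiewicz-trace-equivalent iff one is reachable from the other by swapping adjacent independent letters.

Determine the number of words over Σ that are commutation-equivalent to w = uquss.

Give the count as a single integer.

3

piece 0:u — minimal
piece 1:q rests on {0:u}
piece 2:u rests on {1:q}
piece 3:s rests on {1:q}
piece 4:s rests on {3:s}
minimal pieces: {0:u}
ways to finish when only these pieces remain (= sum over removing one remaining piece with nothing left below it):
  1 left: {2}→1  {4}→1
  2 left: {2,4}→2  {3,4}→1
  3 left: {2,3,4}→3
  placing 0:u first → 3 extensions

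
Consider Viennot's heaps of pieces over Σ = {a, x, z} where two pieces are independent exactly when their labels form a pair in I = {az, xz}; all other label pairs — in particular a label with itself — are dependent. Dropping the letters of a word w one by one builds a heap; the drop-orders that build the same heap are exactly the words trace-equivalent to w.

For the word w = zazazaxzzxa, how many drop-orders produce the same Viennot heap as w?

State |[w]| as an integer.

#0=z has no predecessor
#1=a has no predecessor
#2=z depends on [0:z]
#3=a depends on [1:a]
#4=z depends on [2:z]
#5=a depends on [3:a]
#6=x depends on [5:a]
#7=z depends on [4:z]
#8=z depends on [7:z]
#9=x depends on [6:x]
#10=a depends on [9:x]
sources: [0:z, 1:a]
N(rest) = Σ N(rest − s) over sources s of rest; N(one piece) = 1:
  size 1 → [8]=1  [10]=1
  size 2 → [7,8]=1  [8,10]=2  [9,10]=1
  size 3 → [4,7,8]=1  [6,9,10]=1  [7,8,10]=3  [8,9,10]=3
  size 4 → [2,4,7,8]=1  [4,7,8,10]=4  [5,6,9,10]=1  [6,8,9,10]=4  [7,8,9,10]=6
  size 5 → [0,2,4,7,8]=1  [2,4,7,8,10]=5  [3,5,6,9,10]=1  [4,7,8,9,10]=10  [5,6,8,9,10]=5  [6,7,8,9,10]=10
  size 6 → [0,2,4,7,8,10]=6  [1,3,5,6,9,10]=1  [2,4,7,8,9,10]=15  [3,5,6,8,9,10]=6  [4,6,7,8,9,10]=20  [5,6,7,8,9,10]=15
  size 7 → [0,2,4,7,8,9,10]=21  [1,3,5,6,8,9,10]=7  [2,4,6,7,8,9,10]=35  [3,5,6,7,8,9,10]=21  [4,5,6,7,8,9,10]=35
  size 8 → [0,2,4,6,7,8,9,10]=56  [1,3,5,6,7,8,9,10]=28  [2,4,5,6,7,8,9,10]=70  [3,4,5,6,7,8,9,10]=56
  size 9 → [0,2,4,5,6,7,8,9,10]=126  [1,3,4,5,6,7,8,9,10]=84  [2,3,4,5,6,7,8,9,10]=126
  first=0(z) contributes 210
  first=1(a) contributes 252
|[w]| = 462

462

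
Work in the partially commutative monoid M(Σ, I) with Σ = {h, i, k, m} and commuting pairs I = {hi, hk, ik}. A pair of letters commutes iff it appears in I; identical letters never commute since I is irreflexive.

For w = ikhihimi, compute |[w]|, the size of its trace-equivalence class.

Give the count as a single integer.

60

#0=i has no predecessor
#1=k has no predecessor
#2=h has no predecessor
#3=i depends on [0:i]
#4=h depends on [2:h]
#5=i depends on [3:i]
#6=m depends on [1:k, 4:h, 5:i]
#7=i depends on [6:m]
sources: [0:i, 1:k, 2:h]
N(rest) = Σ N(rest − s) over sources s of rest; N(one piece) = 1:
  size 1 → [7]=1
  size 2 → [6,7]=1
  size 3 → [1,6,7]=1  [4,6,7]=1  [5,6,7]=1
  size 4 → [1,4,6,7]=2  [1,5,6,7]=2  [2,4,6,7]=1  [3,5,6,7]=1  [4,5,6,7]=2
  size 5 → [0,3,5,6,7]=1  [1,2,4,6,7]=3  [1,3,5,6,7]=3  [1,4,5,6,7]=6  [2,4,5,6,7]=3  [3,4,5,6,7]=3
  size 6 → [0,1,3,5,6,7]=4  [0,3,4,5,6,7]=4  [1,2,4,5,6,7]=12  [1,3,4,5,6,7]=12  [2,3,4,5,6,7]=6
  first=0(i) contributes 30
  first=1(k) contributes 10
  first=2(h) contributes 20
|[w]| = 60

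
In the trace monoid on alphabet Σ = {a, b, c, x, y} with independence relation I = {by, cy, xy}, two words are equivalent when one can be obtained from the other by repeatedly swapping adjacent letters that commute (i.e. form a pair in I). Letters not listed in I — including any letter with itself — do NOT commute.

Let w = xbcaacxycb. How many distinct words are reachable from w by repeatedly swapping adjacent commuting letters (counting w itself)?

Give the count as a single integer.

5

piece 0:x — minimal
piece 1:b rests on {0:x}
piece 2:c rests on {1:b}
piece 3:a rests on {2:c}
piece 4:a rests on {3:a}
piece 5:c rests on {4:a}
piece 6:x rests on {5:c}
piece 7:y rests on {4:a}
piece 8:c rests on {6:x}
piece 9:b rests on {8:c}
minimal pieces: {0:x}
ways to finish when only these pieces remain (= sum over removing one remaining piece with nothing left below it):
  1 left: {7}→1  {9}→1
  2 left: {7,9}→2  {8,9}→1
  3 left: {6,8,9}→1  {7,8,9}→3
  4 left: {5,6,8,9}→1  {6,7,8,9}→4
  5 left: {5,6,7,8,9}→5
  6 left: {4,5,6,7,8,9}→5
  7 left: {3,4,5,6,7,8,9}→5
  8 left: {2,3,4,5,6,7,8,9}→5
  placing 0:x first → 5 extensions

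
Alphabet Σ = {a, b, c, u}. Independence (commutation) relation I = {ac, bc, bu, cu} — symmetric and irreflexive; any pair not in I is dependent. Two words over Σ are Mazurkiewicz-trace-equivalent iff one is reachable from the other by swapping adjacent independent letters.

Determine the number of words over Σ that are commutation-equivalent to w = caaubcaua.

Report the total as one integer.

#0=c has no predecessor
#1=a has no predecessor
#2=a depends on [1:a]
#3=u depends on [2:a]
#4=b depends on [2:a]
#5=c depends on [0:c]
#6=a depends on [3:u, 4:b]
#7=u depends on [6:a]
#8=a depends on [7:u]
sources: [0:c, 1:a]
N(rest) = Σ N(rest − s) over sources s of rest; N(one piece) = 1:
  size 1 → [5]=1  [8]=1
  size 2 → [0,5]=1  [5,8]=2  [7,8]=1
  size 3 → [0,5,8]=3  [5,7,8]=3  [6,7,8]=1
  size 4 → [0,5,7,8]=6  [3,6,7,8]=1  [4,6,7,8]=1  [5,6,7,8]=4
  size 5 → [0,5,6,7,8]=10  [3,4,6,7,8]=2  [3,5,6,7,8]=5  [4,5,6,7,8]=5
  size 6 → [0,3,5,6,7,8]=15  [0,4,5,6,7,8]=15  [2,3,4,6,7,8]=2  [3,4,5,6,7,8]=12
  size 7 → [0,3,4,5,6,7,8]=42  [1,2,3,4,6,7,8]=2  [2,3,4,5,6,7,8]=14
  first=0(c) contributes 16
  first=1(a) contributes 56
|[w]| = 72

72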